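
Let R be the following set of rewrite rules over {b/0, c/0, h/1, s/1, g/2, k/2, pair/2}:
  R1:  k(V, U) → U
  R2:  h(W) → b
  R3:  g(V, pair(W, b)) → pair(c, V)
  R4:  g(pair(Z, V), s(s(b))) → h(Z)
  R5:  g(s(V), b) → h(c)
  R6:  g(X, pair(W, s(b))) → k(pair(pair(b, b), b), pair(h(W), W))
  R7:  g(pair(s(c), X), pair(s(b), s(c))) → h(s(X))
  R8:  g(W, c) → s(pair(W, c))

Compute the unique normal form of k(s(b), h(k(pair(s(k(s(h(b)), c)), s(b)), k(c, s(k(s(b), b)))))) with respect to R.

b

1. k(s(b), h(k(pair(s(k(s(h(b)), c)), s(b)), k(c, s(k(s(b), b))))))  →  h(k(pair(s(k(s(h(b)), c)), s(b)), k(c, s(k(s(b), b)))))   [R1 at ε]
2. h(k(pair(s(k(s(h(b)), c)), s(b)), k(c, s(k(s(b), b)))))  →  b   [R2 at ε]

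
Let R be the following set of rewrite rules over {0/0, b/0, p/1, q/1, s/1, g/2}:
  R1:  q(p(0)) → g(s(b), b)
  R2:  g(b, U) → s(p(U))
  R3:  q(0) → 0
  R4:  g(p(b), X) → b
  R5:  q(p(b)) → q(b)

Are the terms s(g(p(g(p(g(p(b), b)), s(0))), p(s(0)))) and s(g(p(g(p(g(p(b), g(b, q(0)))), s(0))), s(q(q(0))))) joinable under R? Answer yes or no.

Reduce t₁ = s(g(p(g(p(g(p(b), b)), s(0))), p(s(0)))):
1. s(g(p(g(p(g(p(b), b)), s(0))), p(s(0))))  →  s(g(p(g(p(b), s(0))), p(s(0))))   [R4 at 1.1.1.1.1]
2. s(g(p(g(p(b), s(0))), p(s(0))))  →  s(g(p(b), p(s(0))))   [R4 at 1.1.1]
3. s(g(p(b), p(s(0))))  →  s(b)   [R4 at 1]

Reduce t₂ = s(g(p(g(p(g(p(b), g(b, q(0)))), s(0))), s(q(q(0))))):
1. s(g(p(g(p(g(p(b), g(b, q(0)))), s(0))), s(q(q(0)))))  →  s(g(p(g(p(b), s(0))), s(q(q(0)))))   [R4 at 1.1.1.1.1]
2. s(g(p(g(p(b), s(0))), s(q(q(0)))))  →  s(g(p(b), s(q(q(0)))))   [R4 at 1.1.1]
3. s(g(p(b), s(q(q(0)))))  →  s(b)   [R4 at 1]

yes — NF(t₁) = s(b), NF(t₂) = s(b)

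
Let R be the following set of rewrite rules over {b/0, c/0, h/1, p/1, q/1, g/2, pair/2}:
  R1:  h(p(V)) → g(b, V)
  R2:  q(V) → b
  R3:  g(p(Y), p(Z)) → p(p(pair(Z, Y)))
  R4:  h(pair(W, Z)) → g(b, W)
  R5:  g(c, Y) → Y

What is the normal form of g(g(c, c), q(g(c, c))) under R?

1. g(g(c, c), q(g(c, c)))  →  g(c, q(g(c, c)))   [R5 at 1]
2. g(c, q(g(c, c)))  →  q(g(c, c))   [R5 at ε]
3. q(g(c, c))  →  b   [R2 at ε]

b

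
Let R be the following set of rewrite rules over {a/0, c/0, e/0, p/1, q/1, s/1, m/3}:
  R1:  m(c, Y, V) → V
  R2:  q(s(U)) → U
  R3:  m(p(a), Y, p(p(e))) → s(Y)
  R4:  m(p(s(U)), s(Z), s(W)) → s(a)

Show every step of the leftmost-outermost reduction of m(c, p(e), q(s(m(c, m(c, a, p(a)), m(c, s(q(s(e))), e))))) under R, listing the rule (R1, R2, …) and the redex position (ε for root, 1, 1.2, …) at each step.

e

1. m(c, p(e), q(s(m(c, m(c, a, p(a)), m(c, s(q(s(e))), e)))))  →  q(s(m(c, m(c, a, p(a)), m(c, s(q(s(e))), e))))   [R1 at ε]
2. q(s(m(c, m(c, a, p(a)), m(c, s(q(s(e))), e))))  →  m(c, m(c, a, p(a)), m(c, s(q(s(e))), e))   [R2 at ε]
3. m(c, m(c, a, p(a)), m(c, s(q(s(e))), e))  →  m(c, s(q(s(e))), e)   [R1 at ε]
4. m(c, s(q(s(e))), e)  →  e   [R1 at ε]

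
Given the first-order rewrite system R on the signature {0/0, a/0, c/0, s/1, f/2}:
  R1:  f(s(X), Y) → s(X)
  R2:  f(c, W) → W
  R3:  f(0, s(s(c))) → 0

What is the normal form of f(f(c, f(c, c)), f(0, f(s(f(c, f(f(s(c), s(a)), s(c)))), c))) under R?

0

1. f(f(c, f(c, c)), f(0, f(s(f(c, f(f(s(c), s(a)), s(c)))), c)))  →  f(f(c, c), f(0, f(s(f(c, f(f(s(c), s(a)), s(c)))), c)))   [R2 at 1]
2. f(f(c, c), f(0, f(s(f(c, f(f(s(c), s(a)), s(c)))), c)))  →  f(c, f(0, f(s(f(c, f(f(s(c), s(a)), s(c)))), c)))   [R2 at 1]
3. f(c, f(0, f(s(f(c, f(f(s(c), s(a)), s(c)))), c)))  →  f(0, f(s(f(c, f(f(s(c), s(a)), s(c)))), c))   [R2 at ε]
4. f(0, f(s(f(c, f(f(s(c), s(a)), s(c)))), c))  →  f(0, s(f(c, f(f(s(c), s(a)), s(c)))))   [R1 at 2]
5. f(0, s(f(c, f(f(s(c), s(a)), s(c)))))  →  f(0, s(f(f(s(c), s(a)), s(c))))   [R2 at 2.1]
6. f(0, s(f(f(s(c), s(a)), s(c))))  →  f(0, s(f(s(c), s(c))))   [R1 at 2.1.1]
7. f(0, s(f(s(c), s(c))))  →  f(0, s(s(c)))   [R1 at 2.1]
8. f(0, s(s(c)))  →  0   [R3 at ε]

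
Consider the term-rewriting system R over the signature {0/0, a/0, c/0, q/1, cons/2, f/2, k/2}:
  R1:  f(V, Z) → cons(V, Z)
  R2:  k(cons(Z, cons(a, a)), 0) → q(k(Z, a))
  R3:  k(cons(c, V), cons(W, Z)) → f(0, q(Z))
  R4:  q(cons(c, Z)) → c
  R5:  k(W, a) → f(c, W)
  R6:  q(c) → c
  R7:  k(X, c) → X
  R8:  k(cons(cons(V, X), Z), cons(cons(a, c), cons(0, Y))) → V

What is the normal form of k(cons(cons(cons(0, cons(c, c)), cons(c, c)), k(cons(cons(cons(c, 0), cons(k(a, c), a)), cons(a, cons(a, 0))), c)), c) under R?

cons(cons(cons(0, cons(c, c)), cons(c, c)), cons(cons(cons(c, 0), cons(a, a)), cons(a, cons(a, 0))))

1. k(cons(cons(cons(0, cons(c, c)), cons(c, c)), k(cons(cons(cons(c, 0), cons(k(a, c), a)), cons(a, cons(a, 0))), c)), c)  →  cons(cons(cons(0, cons(c, c)), cons(c, c)), k(cons(cons(cons(c, 0), cons(k(a, c), a)), cons(a, cons(a, 0))), c))   [R7 at ε]
2. cons(cons(cons(0, cons(c, c)), cons(c, c)), k(cons(cons(cons(c, 0), cons(k(a, c), a)), cons(a, cons(a, 0))), c))  →  cons(cons(cons(0, cons(c, c)), cons(c, c)), cons(cons(cons(c, 0), cons(k(a, c), a)), cons(a, cons(a, 0))))   [R7 at 2]
3. cons(cons(cons(0, cons(c, c)), cons(c, c)), cons(cons(cons(c, 0), cons(k(a, c), a)), cons(a, cons(a, 0))))  →  cons(cons(cons(0, cons(c, c)), cons(c, c)), cons(cons(cons(c, 0), cons(a, a)), cons(a, cons(a, 0))))   [R7 at 2.1.2.1]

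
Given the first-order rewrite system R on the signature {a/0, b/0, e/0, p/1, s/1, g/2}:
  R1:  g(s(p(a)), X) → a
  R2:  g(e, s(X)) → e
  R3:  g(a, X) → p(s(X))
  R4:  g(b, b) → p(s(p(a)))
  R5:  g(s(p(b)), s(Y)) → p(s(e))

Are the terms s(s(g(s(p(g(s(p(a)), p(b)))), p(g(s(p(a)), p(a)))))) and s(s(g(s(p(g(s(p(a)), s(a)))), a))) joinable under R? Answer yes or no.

yes — NF(t₁) = s(s(a)), NF(t₂) = s(s(a))

Reduce t₁ = s(s(g(s(p(g(s(p(a)), p(b)))), p(g(s(p(a)), p(a)))))):
1. s(s(g(s(p(g(s(p(a)), p(b)))), p(g(s(p(a)), p(a))))))  →  s(s(g(s(p(a)), p(g(s(p(a)), p(a))))))   [R1 at 1.1.1.1.1]
2. s(s(g(s(p(a)), p(g(s(p(a)), p(a))))))  →  s(s(a))   [R1 at 1.1]

Reduce t₂ = s(s(g(s(p(g(s(p(a)), s(a)))), a))):
1. s(s(g(s(p(g(s(p(a)), s(a)))), a)))  →  s(s(g(s(p(a)), a)))   [R1 at 1.1.1.1.1]
2. s(s(g(s(p(a)), a)))  →  s(s(a))   [R1 at 1.1]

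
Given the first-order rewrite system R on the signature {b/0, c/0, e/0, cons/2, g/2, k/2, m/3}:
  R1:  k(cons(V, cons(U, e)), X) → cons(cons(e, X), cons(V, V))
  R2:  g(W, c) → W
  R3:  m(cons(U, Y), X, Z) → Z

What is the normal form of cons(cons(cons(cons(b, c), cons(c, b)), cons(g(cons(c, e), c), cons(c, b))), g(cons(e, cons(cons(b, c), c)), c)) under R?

1. cons(cons(cons(cons(b, c), cons(c, b)), cons(g(cons(c, e), c), cons(c, b))), g(cons(e, cons(cons(b, c), c)), c))  →  cons(cons(cons(cons(b, c), cons(c, b)), cons(cons(c, e), cons(c, b))), g(cons(e, cons(cons(b, c), c)), c))   [R2 at 1.2.1]
2. cons(cons(cons(cons(b, c), cons(c, b)), cons(cons(c, e), cons(c, b))), g(cons(e, cons(cons(b, c), c)), c))  →  cons(cons(cons(cons(b, c), cons(c, b)), cons(cons(c, e), cons(c, b))), cons(e, cons(cons(b, c), c)))   [R2 at 2]

cons(cons(cons(cons(b, c), cons(c, b)), cons(cons(c, e), cons(c, b))), cons(e, cons(cons(b, c), c)))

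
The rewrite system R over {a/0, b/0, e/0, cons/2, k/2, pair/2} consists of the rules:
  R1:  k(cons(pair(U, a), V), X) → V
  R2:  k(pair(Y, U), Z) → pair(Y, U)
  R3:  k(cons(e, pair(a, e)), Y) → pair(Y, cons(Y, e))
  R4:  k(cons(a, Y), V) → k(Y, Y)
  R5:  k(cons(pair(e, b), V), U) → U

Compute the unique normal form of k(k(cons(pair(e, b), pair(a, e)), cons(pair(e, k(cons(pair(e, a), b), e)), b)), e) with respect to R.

e

1. k(k(cons(pair(e, b), pair(a, e)), cons(pair(e, k(cons(pair(e, a), b), e)), b)), e)  →  k(cons(pair(e, k(cons(pair(e, a), b), e)), b), e)   [R5 at 1]
2. k(cons(pair(e, k(cons(pair(e, a), b), e)), b), e)  →  k(cons(pair(e, b), b), e)   [R1 at 1.1.2]
3. k(cons(pair(e, b), b), e)  →  e   [R5 at ε]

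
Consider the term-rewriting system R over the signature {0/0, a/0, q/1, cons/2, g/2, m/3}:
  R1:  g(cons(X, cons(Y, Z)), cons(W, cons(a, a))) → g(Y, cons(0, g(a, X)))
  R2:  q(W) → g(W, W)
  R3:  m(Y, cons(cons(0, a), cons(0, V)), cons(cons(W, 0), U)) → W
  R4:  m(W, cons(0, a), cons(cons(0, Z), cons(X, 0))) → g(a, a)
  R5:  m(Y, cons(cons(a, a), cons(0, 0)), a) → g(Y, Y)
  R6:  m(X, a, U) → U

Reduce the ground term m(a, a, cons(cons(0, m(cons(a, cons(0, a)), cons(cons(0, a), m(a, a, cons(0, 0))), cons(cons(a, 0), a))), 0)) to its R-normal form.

cons(cons(0, a), 0)

1. m(a, a, cons(cons(0, m(cons(a, cons(0, a)), cons(cons(0, a), m(a, a, cons(0, 0))), cons(cons(a, 0), a))), 0))  →  cons(cons(0, m(cons(a, cons(0, a)), cons(cons(0, a), m(a, a, cons(0, 0))), cons(cons(a, 0), a))), 0)   [R6 at ε]
2. cons(cons(0, m(cons(a, cons(0, a)), cons(cons(0, a), m(a, a, cons(0, 0))), cons(cons(a, 0), a))), 0)  →  cons(cons(0, m(cons(a, cons(0, a)), cons(cons(0, a), cons(0, 0)), cons(cons(a, 0), a))), 0)   [R6 at 1.2.2.2]
3. cons(cons(0, m(cons(a, cons(0, a)), cons(cons(0, a), cons(0, 0)), cons(cons(a, 0), a))), 0)  →  cons(cons(0, a), 0)   [R3 at 1.2]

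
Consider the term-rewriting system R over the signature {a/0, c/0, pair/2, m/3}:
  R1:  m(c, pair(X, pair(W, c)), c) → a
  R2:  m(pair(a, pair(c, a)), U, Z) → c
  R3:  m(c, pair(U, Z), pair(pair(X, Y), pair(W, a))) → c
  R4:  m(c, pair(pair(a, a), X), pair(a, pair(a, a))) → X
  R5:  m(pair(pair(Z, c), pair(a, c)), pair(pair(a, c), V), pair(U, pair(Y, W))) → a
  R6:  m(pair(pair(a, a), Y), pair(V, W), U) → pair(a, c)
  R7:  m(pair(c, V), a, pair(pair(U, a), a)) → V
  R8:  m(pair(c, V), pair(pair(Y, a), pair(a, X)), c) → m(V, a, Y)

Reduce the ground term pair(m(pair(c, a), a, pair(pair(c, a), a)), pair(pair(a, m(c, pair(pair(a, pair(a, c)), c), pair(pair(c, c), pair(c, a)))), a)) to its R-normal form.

1. pair(m(pair(c, a), a, pair(pair(c, a), a)), pair(pair(a, m(c, pair(pair(a, pair(a, c)), c), pair(pair(c, c), pair(c, a)))), a))  →  pair(a, pair(pair(a, m(c, pair(pair(a, pair(a, c)), c), pair(pair(c, c), pair(c, a)))), a))   [R7 at 1]
2. pair(a, pair(pair(a, m(c, pair(pair(a, pair(a, c)), c), pair(pair(c, c), pair(c, a)))), a))  →  pair(a, pair(pair(a, c), a))   [R3 at 2.1.2]

pair(a, pair(pair(a, c), a))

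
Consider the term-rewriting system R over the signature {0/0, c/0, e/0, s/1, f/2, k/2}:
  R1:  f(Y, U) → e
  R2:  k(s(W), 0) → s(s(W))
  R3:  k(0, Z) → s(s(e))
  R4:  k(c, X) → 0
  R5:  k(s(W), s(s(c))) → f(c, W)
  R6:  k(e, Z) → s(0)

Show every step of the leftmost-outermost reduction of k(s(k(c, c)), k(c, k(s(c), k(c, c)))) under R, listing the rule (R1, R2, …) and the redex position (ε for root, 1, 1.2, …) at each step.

1. k(s(k(c, c)), k(c, k(s(c), k(c, c))))  →  k(s(0), k(c, k(s(c), k(c, c))))   [R4 at 1.1]
2. k(s(0), k(c, k(s(c), k(c, c))))  →  k(s(0), 0)   [R4 at 2]
3. k(s(0), 0)  →  s(s(0))   [R2 at ε]

s(s(0))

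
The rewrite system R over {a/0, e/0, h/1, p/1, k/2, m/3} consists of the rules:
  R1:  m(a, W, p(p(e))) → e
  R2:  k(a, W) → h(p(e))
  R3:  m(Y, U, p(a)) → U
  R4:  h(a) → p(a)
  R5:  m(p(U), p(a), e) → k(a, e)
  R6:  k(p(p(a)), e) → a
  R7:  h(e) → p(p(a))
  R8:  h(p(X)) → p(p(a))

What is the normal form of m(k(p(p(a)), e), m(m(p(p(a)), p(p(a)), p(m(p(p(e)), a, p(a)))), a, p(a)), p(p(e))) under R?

e

1. m(k(p(p(a)), e), m(m(p(p(a)), p(p(a)), p(m(p(p(e)), a, p(a)))), a, p(a)), p(p(e)))  →  m(a, m(m(p(p(a)), p(p(a)), p(m(p(p(e)), a, p(a)))), a, p(a)), p(p(e)))   [R6 at 1]
2. m(a, m(m(p(p(a)), p(p(a)), p(m(p(p(e)), a, p(a)))), a, p(a)), p(p(e)))  →  e   [R1 at ε]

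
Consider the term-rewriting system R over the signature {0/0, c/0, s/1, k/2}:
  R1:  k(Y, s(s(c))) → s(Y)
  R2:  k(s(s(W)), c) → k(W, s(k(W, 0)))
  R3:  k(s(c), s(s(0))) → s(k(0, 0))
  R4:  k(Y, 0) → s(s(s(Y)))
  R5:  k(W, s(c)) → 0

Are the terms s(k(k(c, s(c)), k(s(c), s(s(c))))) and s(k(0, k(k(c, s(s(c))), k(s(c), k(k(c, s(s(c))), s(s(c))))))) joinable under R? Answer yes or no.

yes — NF(t₁) = s(s(0)), NF(t₂) = s(s(0))

Reduce t₁ = s(k(k(c, s(c)), k(s(c), s(s(c))))):
1. s(k(k(c, s(c)), k(s(c), s(s(c)))))  →  s(k(0, k(s(c), s(s(c)))))   [R5 at 1.1]
2. s(k(0, k(s(c), s(s(c)))))  →  s(k(0, s(s(c))))   [R1 at 1.2]
3. s(k(0, s(s(c))))  →  s(s(0))   [R1 at 1]

Reduce t₂ = s(k(0, k(k(c, s(s(c))), k(s(c), k(k(c, s(s(c))), s(s(c))))))):
1. s(k(0, k(k(c, s(s(c))), k(s(c), k(k(c, s(s(c))), s(s(c)))))))  →  s(k(0, k(s(c), k(s(c), k(k(c, s(s(c))), s(s(c)))))))   [R1 at 1.2.1]
2. s(k(0, k(s(c), k(s(c), k(k(c, s(s(c))), s(s(c)))))))  →  s(k(0, k(s(c), k(s(c), s(k(c, s(s(c))))))))   [R1 at 1.2.2.2]
3. s(k(0, k(s(c), k(s(c), s(k(c, s(s(c))))))))  →  s(k(0, k(s(c), k(s(c), s(s(c))))))   [R1 at 1.2.2.2.1]
4. s(k(0, k(s(c), k(s(c), s(s(c))))))  →  s(k(0, k(s(c), s(s(c)))))   [R1 at 1.2.2]
5. s(k(0, k(s(c), s(s(c)))))  →  s(k(0, s(s(c))))   [R1 at 1.2]
6. s(k(0, s(s(c))))  →  s(s(0))   [R1 at 1]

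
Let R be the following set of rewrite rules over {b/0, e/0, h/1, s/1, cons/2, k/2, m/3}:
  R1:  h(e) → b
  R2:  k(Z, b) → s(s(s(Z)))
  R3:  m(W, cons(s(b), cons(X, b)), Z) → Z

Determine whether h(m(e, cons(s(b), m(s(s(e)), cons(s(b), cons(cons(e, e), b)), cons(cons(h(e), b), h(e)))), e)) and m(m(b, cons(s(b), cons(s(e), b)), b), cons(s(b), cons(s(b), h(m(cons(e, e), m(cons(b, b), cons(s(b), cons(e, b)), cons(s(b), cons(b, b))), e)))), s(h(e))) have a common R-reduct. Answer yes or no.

no — NF(t₁) = b, NF(t₂) = s(b)

Reduce t₁ = h(m(e, cons(s(b), m(s(s(e)), cons(s(b), cons(cons(e, e), b)), cons(cons(h(e), b), h(e)))), e)):
1. h(m(e, cons(s(b), m(s(s(e)), cons(s(b), cons(cons(e, e), b)), cons(cons(h(e), b), h(e)))), e))  →  h(m(e, cons(s(b), cons(cons(h(e), b), h(e))), e))   [R3 at 1.2.2]
2. h(m(e, cons(s(b), cons(cons(h(e), b), h(e))), e))  →  h(m(e, cons(s(b), cons(cons(b, b), h(e))), e))   [R1 at 1.2.2.1.1]
3. h(m(e, cons(s(b), cons(cons(b, b), h(e))), e))  →  h(m(e, cons(s(b), cons(cons(b, b), b)), e))   [R1 at 1.2.2.2]
4. h(m(e, cons(s(b), cons(cons(b, b), b)), e))  →  h(e)   [R3 at 1]
5. h(e)  →  b   [R1 at ε]

Reduce t₂ = m(m(b, cons(s(b), cons(s(e), b)), b), cons(s(b), cons(s(b), h(m(cons(e, e), m(cons(b, b), cons(s(b), cons(e, b)), cons(s(b), cons(b, b))), e)))), s(h(e))):
1. m(m(b, cons(s(b), cons(s(e), b)), b), cons(s(b), cons(s(b), h(m(cons(e, e), m(cons(b, b), cons(s(b), cons(e, b)), cons(s(b), cons(b, b))), e)))), s(h(e)))  →  m(b, cons(s(b), cons(s(b), h(m(cons(e, e), m(cons(b, b), cons(s(b), cons(e, b)), cons(s(b), cons(b, b))), e)))), s(h(e)))   [R3 at 1]
2. m(b, cons(s(b), cons(s(b), h(m(cons(e, e), m(cons(b, b), cons(s(b), cons(e, b)), cons(s(b), cons(b, b))), e)))), s(h(e)))  →  m(b, cons(s(b), cons(s(b), h(m(cons(e, e), cons(s(b), cons(b, b)), e)))), s(h(e)))   [R3 at 2.2.2.1.2]
3. m(b, cons(s(b), cons(s(b), h(m(cons(e, e), cons(s(b), cons(b, b)), e)))), s(h(e)))  →  m(b, cons(s(b), cons(s(b), h(e))), s(h(e)))   [R3 at 2.2.2.1]
4. m(b, cons(s(b), cons(s(b), h(e))), s(h(e)))  →  m(b, cons(s(b), cons(s(b), b)), s(h(e)))   [R1 at 2.2.2]
5. m(b, cons(s(b), cons(s(b), b)), s(h(e)))  →  s(h(e))   [R3 at ε]
6. s(h(e))  →  s(b)   [R1 at 1]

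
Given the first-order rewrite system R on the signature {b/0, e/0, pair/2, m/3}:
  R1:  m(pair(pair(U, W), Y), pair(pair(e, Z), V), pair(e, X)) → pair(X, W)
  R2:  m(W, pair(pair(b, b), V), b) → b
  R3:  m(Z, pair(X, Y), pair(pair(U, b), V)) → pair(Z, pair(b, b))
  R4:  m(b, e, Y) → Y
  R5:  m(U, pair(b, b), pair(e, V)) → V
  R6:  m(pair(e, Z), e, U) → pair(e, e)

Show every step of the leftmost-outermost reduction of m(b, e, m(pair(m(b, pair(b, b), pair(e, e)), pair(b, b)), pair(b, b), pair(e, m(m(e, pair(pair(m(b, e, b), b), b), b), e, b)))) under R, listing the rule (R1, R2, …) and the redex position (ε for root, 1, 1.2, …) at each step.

b

1. m(b, e, m(pair(m(b, pair(b, b), pair(e, e)), pair(b, b)), pair(b, b), pair(e, m(m(e, pair(pair(m(b, e, b), b), b), b), e, b))))  →  m(pair(m(b, pair(b, b), pair(e, e)), pair(b, b)), pair(b, b), pair(e, m(m(e, pair(pair(m(b, e, b), b), b), b), e, b)))   [R4 at ε]
2. m(pair(m(b, pair(b, b), pair(e, e)), pair(b, b)), pair(b, b), pair(e, m(m(e, pair(pair(m(b, e, b), b), b), b), e, b)))  →  m(m(e, pair(pair(m(b, e, b), b), b), b), e, b)   [R5 at ε]
3. m(m(e, pair(pair(m(b, e, b), b), b), b), e, b)  →  m(m(e, pair(pair(b, b), b), b), e, b)   [R4 at 1.2.1.1]
4. m(m(e, pair(pair(b, b), b), b), e, b)  →  m(b, e, b)   [R2 at 1]
5. m(b, e, b)  →  b   [R4 at ε]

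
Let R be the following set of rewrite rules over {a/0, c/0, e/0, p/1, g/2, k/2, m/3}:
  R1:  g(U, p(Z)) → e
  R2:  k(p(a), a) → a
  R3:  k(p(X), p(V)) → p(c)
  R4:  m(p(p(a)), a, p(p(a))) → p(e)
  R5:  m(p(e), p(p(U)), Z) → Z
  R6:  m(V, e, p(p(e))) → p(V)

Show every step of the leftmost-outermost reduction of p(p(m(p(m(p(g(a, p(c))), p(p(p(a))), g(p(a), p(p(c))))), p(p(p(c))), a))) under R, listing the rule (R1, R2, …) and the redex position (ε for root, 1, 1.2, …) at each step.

p(p(a))

1. p(p(m(p(m(p(g(a, p(c))), p(p(p(a))), g(p(a), p(p(c))))), p(p(p(c))), a)))  →  p(p(m(p(m(p(e), p(p(p(a))), g(p(a), p(p(c))))), p(p(p(c))), a)))   [R1 at 1.1.1.1.1.1]
2. p(p(m(p(m(p(e), p(p(p(a))), g(p(a), p(p(c))))), p(p(p(c))), a)))  →  p(p(m(p(g(p(a), p(p(c)))), p(p(p(c))), a)))   [R5 at 1.1.1.1]
3. p(p(m(p(g(p(a), p(p(c)))), p(p(p(c))), a)))  →  p(p(m(p(e), p(p(p(c))), a)))   [R1 at 1.1.1.1]
4. p(p(m(p(e), p(p(p(c))), a)))  →  p(p(a))   [R5 at 1.1]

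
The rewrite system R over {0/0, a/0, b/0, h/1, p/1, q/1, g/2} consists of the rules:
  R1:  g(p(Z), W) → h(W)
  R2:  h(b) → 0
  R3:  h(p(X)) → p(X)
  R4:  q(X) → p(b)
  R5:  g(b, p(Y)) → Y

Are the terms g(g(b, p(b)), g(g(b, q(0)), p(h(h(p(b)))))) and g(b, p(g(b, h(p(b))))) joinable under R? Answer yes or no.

Reduce t₁ = g(g(b, p(b)), g(g(b, q(0)), p(h(h(p(b)))))):
1. g(g(b, p(b)), g(g(b, q(0)), p(h(h(p(b))))))  →  g(b, g(g(b, q(0)), p(h(h(p(b))))))   [R5 at 1]
2. g(b, g(g(b, q(0)), p(h(h(p(b))))))  →  g(b, g(g(b, p(b)), p(h(h(p(b))))))   [R4 at 2.1.2]
3. g(b, g(g(b, p(b)), p(h(h(p(b))))))  →  g(b, g(b, p(h(h(p(b))))))   [R5 at 2.1]
4. g(b, g(b, p(h(h(p(b))))))  →  g(b, h(h(p(b))))   [R5 at 2]
5. g(b, h(h(p(b))))  →  g(b, h(p(b)))   [R3 at 2.1]
6. g(b, h(p(b)))  →  g(b, p(b))   [R3 at 2]
7. g(b, p(b))  →  b   [R5 at ε]

Reduce t₂ = g(b, p(g(b, h(p(b))))):
1. g(b, p(g(b, h(p(b)))))  →  g(b, h(p(b)))   [R5 at ε]
2. g(b, h(p(b)))  →  g(b, p(b))   [R3 at 2]
3. g(b, p(b))  →  b   [R5 at ε]

yes — NF(t₁) = b, NF(t₂) = b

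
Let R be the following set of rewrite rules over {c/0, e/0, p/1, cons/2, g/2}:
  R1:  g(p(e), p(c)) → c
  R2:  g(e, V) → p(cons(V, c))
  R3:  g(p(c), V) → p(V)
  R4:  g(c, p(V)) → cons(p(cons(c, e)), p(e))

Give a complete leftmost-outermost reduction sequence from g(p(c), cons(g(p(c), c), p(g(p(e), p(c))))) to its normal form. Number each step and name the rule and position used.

1. g(p(c), cons(g(p(c), c), p(g(p(e), p(c)))))  →  p(cons(g(p(c), c), p(g(p(e), p(c)))))   [R3 at ε]
2. p(cons(g(p(c), c), p(g(p(e), p(c)))))  →  p(cons(p(c), p(g(p(e), p(c)))))   [R3 at 1.1]
3. p(cons(p(c), p(g(p(e), p(c)))))  →  p(cons(p(c), p(c)))   [R1 at 1.2.1]

p(cons(p(c), p(c)))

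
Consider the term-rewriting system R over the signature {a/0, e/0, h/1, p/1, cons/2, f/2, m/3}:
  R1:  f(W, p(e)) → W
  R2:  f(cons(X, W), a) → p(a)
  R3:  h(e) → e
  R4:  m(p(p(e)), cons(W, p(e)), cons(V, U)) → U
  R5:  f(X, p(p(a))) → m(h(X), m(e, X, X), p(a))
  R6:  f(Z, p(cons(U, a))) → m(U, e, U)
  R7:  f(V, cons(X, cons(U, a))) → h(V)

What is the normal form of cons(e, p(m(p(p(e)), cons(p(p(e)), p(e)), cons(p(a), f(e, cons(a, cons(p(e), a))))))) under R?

cons(e, p(e))

1. cons(e, p(m(p(p(e)), cons(p(p(e)), p(e)), cons(p(a), f(e, cons(a, cons(p(e), a)))))))  →  cons(e, p(f(e, cons(a, cons(p(e), a)))))   [R4 at 2.1]
2. cons(e, p(f(e, cons(a, cons(p(e), a)))))  →  cons(e, p(h(e)))   [R7 at 2.1]
3. cons(e, p(h(e)))  →  cons(e, p(e))   [R3 at 2.1]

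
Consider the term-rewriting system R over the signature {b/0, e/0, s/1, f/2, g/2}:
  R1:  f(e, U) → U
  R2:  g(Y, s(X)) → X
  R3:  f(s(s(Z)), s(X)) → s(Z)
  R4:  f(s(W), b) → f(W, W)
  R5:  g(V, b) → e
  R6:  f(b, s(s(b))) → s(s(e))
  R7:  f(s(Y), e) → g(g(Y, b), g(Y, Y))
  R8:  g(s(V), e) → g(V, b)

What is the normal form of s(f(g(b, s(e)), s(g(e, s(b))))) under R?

1. s(f(g(b, s(e)), s(g(e, s(b)))))  →  s(f(e, s(g(e, s(b)))))   [R2 at 1.1]
2. s(f(e, s(g(e, s(b)))))  →  s(s(g(e, s(b))))   [R1 at 1]
3. s(s(g(e, s(b))))  →  s(s(b))   [R2 at 1.1]

s(s(b))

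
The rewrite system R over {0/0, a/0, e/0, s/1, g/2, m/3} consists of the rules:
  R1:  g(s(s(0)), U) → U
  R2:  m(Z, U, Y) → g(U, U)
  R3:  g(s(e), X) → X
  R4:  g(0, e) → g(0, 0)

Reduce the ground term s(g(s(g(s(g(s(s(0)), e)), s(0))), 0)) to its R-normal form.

s(0)

1. s(g(s(g(s(g(s(s(0)), e)), s(0))), 0))  →  s(g(s(g(s(e), s(0))), 0))   [R1 at 1.1.1.1.1]
2. s(g(s(g(s(e), s(0))), 0))  →  s(g(s(s(0)), 0))   [R3 at 1.1.1]
3. s(g(s(s(0)), 0))  →  s(0)   [R1 at 1]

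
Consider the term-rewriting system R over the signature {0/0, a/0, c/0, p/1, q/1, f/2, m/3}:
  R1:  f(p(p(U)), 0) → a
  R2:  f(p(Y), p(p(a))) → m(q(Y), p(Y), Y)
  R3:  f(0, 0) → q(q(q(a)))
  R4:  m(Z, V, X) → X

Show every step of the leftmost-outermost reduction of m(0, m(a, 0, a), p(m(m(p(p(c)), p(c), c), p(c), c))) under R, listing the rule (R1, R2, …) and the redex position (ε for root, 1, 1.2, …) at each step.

p(c)

1. m(0, m(a, 0, a), p(m(m(p(p(c)), p(c), c), p(c), c)))  →  p(m(m(p(p(c)), p(c), c), p(c), c))   [R4 at ε]
2. p(m(m(p(p(c)), p(c), c), p(c), c))  →  p(c)   [R4 at 1]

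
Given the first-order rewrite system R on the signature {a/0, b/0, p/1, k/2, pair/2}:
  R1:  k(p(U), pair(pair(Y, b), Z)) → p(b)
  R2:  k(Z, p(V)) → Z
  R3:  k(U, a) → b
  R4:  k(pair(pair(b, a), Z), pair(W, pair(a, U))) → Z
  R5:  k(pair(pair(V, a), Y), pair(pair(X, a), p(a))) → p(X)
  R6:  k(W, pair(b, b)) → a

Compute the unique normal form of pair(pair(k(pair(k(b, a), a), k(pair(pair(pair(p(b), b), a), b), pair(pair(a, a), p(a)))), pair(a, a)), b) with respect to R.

pair(pair(pair(b, a), pair(a, a)), b)

1. pair(pair(k(pair(k(b, a), a), k(pair(pair(pair(p(b), b), a), b), pair(pair(a, a), p(a)))), pair(a, a)), b)  →  pair(pair(k(pair(b, a), k(pair(pair(pair(p(b), b), a), b), pair(pair(a, a), p(a)))), pair(a, a)), b)   [R3 at 1.1.1.1]
2. pair(pair(k(pair(b, a), k(pair(pair(pair(p(b), b), a), b), pair(pair(a, a), p(a)))), pair(a, a)), b)  →  pair(pair(k(pair(b, a), p(a)), pair(a, a)), b)   [R5 at 1.1.2]
3. pair(pair(k(pair(b, a), p(a)), pair(a, a)), b)  →  pair(pair(pair(b, a), pair(a, a)), b)   [R2 at 1.1]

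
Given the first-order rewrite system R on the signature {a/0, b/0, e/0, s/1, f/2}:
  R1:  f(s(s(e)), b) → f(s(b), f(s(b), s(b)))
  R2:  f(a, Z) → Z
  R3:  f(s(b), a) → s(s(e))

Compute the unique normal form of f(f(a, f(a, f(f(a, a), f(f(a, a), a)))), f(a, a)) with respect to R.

a

1. f(f(a, f(a, f(f(a, a), f(f(a, a), a)))), f(a, a))  →  f(f(a, f(f(a, a), f(f(a, a), a))), f(a, a))   [R2 at 1]
2. f(f(a, f(f(a, a), f(f(a, a), a))), f(a, a))  →  f(f(f(a, a), f(f(a, a), a)), f(a, a))   [R2 at 1]
3. f(f(f(a, a), f(f(a, a), a)), f(a, a))  →  f(f(a, f(f(a, a), a)), f(a, a))   [R2 at 1.1]
4. f(f(a, f(f(a, a), a)), f(a, a))  →  f(f(f(a, a), a), f(a, a))   [R2 at 1]
5. f(f(f(a, a), a), f(a, a))  →  f(f(a, a), f(a, a))   [R2 at 1.1]
6. f(f(a, a), f(a, a))  →  f(a, f(a, a))   [R2 at 1]
7. f(a, f(a, a))  →  f(a, a)   [R2 at ε]
8. f(a, a)  →  a   [R2 at ε]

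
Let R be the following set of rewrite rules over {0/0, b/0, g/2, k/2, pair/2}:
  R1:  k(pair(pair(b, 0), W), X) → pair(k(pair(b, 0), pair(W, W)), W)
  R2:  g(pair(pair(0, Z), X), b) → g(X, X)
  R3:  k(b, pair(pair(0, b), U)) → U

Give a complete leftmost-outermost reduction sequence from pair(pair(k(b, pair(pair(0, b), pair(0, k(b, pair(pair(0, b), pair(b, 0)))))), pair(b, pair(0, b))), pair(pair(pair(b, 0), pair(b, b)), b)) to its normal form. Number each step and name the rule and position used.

1. pair(pair(k(b, pair(pair(0, b), pair(0, k(b, pair(pair(0, b), pair(b, 0)))))), pair(b, pair(0, b))), pair(pair(pair(b, 0), pair(b, b)), b))  →  pair(pair(pair(0, k(b, pair(pair(0, b), pair(b, 0)))), pair(b, pair(0, b))), pair(pair(pair(b, 0), pair(b, b)), b))   [R3 at 1.1]
2. pair(pair(pair(0, k(b, pair(pair(0, b), pair(b, 0)))), pair(b, pair(0, b))), pair(pair(pair(b, 0), pair(b, b)), b))  →  pair(pair(pair(0, pair(b, 0)), pair(b, pair(0, b))), pair(pair(pair(b, 0), pair(b, b)), b))   [R3 at 1.1.2]

pair(pair(pair(0, pair(b, 0)), pair(b, pair(0, b))), pair(pair(pair(b, 0), pair(b, b)), b))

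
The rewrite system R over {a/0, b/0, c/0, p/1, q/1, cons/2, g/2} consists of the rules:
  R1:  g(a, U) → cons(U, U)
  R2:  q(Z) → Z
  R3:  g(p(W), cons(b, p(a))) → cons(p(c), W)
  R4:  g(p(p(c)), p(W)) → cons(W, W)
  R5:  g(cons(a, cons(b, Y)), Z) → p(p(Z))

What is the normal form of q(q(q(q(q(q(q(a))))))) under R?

a

1. q(q(q(q(q(q(q(a)))))))  →  q(q(q(q(q(q(a))))))   [R2 at ε]
2. q(q(q(q(q(q(a))))))  →  q(q(q(q(q(a)))))   [R2 at ε]
3. q(q(q(q(q(a)))))  →  q(q(q(q(a))))   [R2 at ε]
4. q(q(q(q(a))))  →  q(q(q(a)))   [R2 at ε]
5. q(q(q(a)))  →  q(q(a))   [R2 at ε]
6. q(q(a))  →  q(a)   [R2 at ε]
7. q(a)  →  a   [R2 at ε]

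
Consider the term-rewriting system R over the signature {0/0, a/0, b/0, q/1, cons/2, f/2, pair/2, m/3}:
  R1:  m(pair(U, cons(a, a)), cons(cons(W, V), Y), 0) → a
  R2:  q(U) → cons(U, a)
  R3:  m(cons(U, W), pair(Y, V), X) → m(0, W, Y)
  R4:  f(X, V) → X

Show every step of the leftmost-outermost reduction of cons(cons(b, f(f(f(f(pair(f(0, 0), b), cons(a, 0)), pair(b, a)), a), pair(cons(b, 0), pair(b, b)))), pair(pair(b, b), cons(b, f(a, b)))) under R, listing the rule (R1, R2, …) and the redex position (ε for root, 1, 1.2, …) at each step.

cons(cons(b, pair(0, b)), pair(pair(b, b), cons(b, a)))

1. cons(cons(b, f(f(f(f(pair(f(0, 0), b), cons(a, 0)), pair(b, a)), a), pair(cons(b, 0), pair(b, b)))), pair(pair(b, b), cons(b, f(a, b))))  →  cons(cons(b, f(f(f(pair(f(0, 0), b), cons(a, 0)), pair(b, a)), a)), pair(pair(b, b), cons(b, f(a, b))))   [R4 at 1.2]
2. cons(cons(b, f(f(f(pair(f(0, 0), b), cons(a, 0)), pair(b, a)), a)), pair(pair(b, b), cons(b, f(a, b))))  →  cons(cons(b, f(f(pair(f(0, 0), b), cons(a, 0)), pair(b, a))), pair(pair(b, b), cons(b, f(a, b))))   [R4 at 1.2]
3. cons(cons(b, f(f(pair(f(0, 0), b), cons(a, 0)), pair(b, a))), pair(pair(b, b), cons(b, f(a, b))))  →  cons(cons(b, f(pair(f(0, 0), b), cons(a, 0))), pair(pair(b, b), cons(b, f(a, b))))   [R4 at 1.2]
4. cons(cons(b, f(pair(f(0, 0), b), cons(a, 0))), pair(pair(b, b), cons(b, f(a, b))))  →  cons(cons(b, pair(f(0, 0), b)), pair(pair(b, b), cons(b, f(a, b))))   [R4 at 1.2]
5. cons(cons(b, pair(f(0, 0), b)), pair(pair(b, b), cons(b, f(a, b))))  →  cons(cons(b, pair(0, b)), pair(pair(b, b), cons(b, f(a, b))))   [R4 at 1.2.1]
6. cons(cons(b, pair(0, b)), pair(pair(b, b), cons(b, f(a, b))))  →  cons(cons(b, pair(0, b)), pair(pair(b, b), cons(b, a)))   [R4 at 2.2.2]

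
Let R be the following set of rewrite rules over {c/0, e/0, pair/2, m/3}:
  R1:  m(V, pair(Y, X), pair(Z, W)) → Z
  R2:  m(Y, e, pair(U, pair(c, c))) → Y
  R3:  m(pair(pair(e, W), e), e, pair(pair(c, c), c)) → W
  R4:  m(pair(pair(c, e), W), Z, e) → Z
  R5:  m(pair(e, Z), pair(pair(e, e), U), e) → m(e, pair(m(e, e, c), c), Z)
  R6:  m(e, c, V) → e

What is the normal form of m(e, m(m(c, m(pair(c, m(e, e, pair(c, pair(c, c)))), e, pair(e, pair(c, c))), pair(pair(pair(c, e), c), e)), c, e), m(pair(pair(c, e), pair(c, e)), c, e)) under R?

e

1. m(e, m(m(c, m(pair(c, m(e, e, pair(c, pair(c, c)))), e, pair(e, pair(c, c))), pair(pair(pair(c, e), c), e)), c, e), m(pair(pair(c, e), pair(c, e)), c, e))  →  m(e, m(m(c, pair(c, m(e, e, pair(c, pair(c, c)))), pair(pair(pair(c, e), c), e)), c, e), m(pair(pair(c, e), pair(c, e)), c, e))   [R2 at 2.1.2]
2. m(e, m(m(c, pair(c, m(e, e, pair(c, pair(c, c)))), pair(pair(pair(c, e), c), e)), c, e), m(pair(pair(c, e), pair(c, e)), c, e))  →  m(e, m(pair(pair(c, e), c), c, e), m(pair(pair(c, e), pair(c, e)), c, e))   [R1 at 2.1]
3. m(e, m(pair(pair(c, e), c), c, e), m(pair(pair(c, e), pair(c, e)), c, e))  →  m(e, c, m(pair(pair(c, e), pair(c, e)), c, e))   [R4 at 2]
4. m(e, c, m(pair(pair(c, e), pair(c, e)), c, e))  →  e   [R6 at ε]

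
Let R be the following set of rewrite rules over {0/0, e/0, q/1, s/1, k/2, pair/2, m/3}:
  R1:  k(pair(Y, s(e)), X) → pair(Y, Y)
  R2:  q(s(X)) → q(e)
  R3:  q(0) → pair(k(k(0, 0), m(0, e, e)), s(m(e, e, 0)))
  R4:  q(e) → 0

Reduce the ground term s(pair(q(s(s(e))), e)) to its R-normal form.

s(pair(0, e))

1. s(pair(q(s(s(e))), e))  →  s(pair(q(e), e))   [R2 at 1.1]
2. s(pair(q(e), e))  →  s(pair(0, e))   [R4 at 1.1]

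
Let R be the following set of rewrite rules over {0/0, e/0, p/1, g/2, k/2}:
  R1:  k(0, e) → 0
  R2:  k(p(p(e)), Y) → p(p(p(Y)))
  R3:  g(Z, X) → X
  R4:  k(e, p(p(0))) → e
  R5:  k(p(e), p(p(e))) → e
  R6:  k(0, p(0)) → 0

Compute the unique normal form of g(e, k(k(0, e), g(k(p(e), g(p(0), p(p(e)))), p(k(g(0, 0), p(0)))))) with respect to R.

0

1. g(e, k(k(0, e), g(k(p(e), g(p(0), p(p(e)))), p(k(g(0, 0), p(0))))))  →  k(k(0, e), g(k(p(e), g(p(0), p(p(e)))), p(k(g(0, 0), p(0)))))   [R3 at ε]
2. k(k(0, e), g(k(p(e), g(p(0), p(p(e)))), p(k(g(0, 0), p(0)))))  →  k(0, g(k(p(e), g(p(0), p(p(e)))), p(k(g(0, 0), p(0)))))   [R1 at 1]
3. k(0, g(k(p(e), g(p(0), p(p(e)))), p(k(g(0, 0), p(0)))))  →  k(0, p(k(g(0, 0), p(0))))   [R3 at 2]
4. k(0, p(k(g(0, 0), p(0))))  →  k(0, p(k(0, p(0))))   [R3 at 2.1.1]
5. k(0, p(k(0, p(0))))  →  k(0, p(0))   [R6 at 2.1]
6. k(0, p(0))  →  0   [R6 at ε]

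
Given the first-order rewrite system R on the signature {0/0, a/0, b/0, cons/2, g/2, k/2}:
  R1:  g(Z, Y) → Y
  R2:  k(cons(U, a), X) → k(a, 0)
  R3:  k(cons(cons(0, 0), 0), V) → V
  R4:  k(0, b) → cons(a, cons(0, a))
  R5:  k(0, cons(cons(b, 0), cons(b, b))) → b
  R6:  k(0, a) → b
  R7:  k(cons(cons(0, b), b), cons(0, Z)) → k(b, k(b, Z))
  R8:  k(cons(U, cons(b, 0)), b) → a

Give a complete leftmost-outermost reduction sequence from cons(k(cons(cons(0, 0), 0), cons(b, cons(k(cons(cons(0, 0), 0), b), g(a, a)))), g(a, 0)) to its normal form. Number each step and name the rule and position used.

cons(cons(b, cons(b, a)), 0)

1. cons(k(cons(cons(0, 0), 0), cons(b, cons(k(cons(cons(0, 0), 0), b), g(a, a)))), g(a, 0))  →  cons(cons(b, cons(k(cons(cons(0, 0), 0), b), g(a, a))), g(a, 0))   [R3 at 1]
2. cons(cons(b, cons(k(cons(cons(0, 0), 0), b), g(a, a))), g(a, 0))  →  cons(cons(b, cons(b, g(a, a))), g(a, 0))   [R3 at 1.2.1]
3. cons(cons(b, cons(b, g(a, a))), g(a, 0))  →  cons(cons(b, cons(b, a)), g(a, 0))   [R1 at 1.2.2]
4. cons(cons(b, cons(b, a)), g(a, 0))  →  cons(cons(b, cons(b, a)), 0)   [R1 at 2]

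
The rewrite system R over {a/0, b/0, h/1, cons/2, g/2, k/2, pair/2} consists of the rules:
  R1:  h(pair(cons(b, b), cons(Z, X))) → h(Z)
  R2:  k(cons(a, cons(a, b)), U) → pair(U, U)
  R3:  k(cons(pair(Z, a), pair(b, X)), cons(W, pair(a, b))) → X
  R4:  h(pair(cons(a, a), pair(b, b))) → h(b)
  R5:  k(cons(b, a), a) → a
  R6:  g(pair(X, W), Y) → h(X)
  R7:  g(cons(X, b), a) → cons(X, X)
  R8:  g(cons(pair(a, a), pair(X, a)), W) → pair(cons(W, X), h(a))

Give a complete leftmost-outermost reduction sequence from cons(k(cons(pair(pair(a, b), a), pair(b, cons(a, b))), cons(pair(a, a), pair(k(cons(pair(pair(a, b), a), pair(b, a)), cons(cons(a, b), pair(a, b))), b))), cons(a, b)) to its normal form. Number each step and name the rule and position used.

cons(cons(a, b), cons(a, b))

1. cons(k(cons(pair(pair(a, b), a), pair(b, cons(a, b))), cons(pair(a, a), pair(k(cons(pair(pair(a, b), a), pair(b, a)), cons(cons(a, b), pair(a, b))), b))), cons(a, b))  →  cons(k(cons(pair(pair(a, b), a), pair(b, cons(a, b))), cons(pair(a, a), pair(a, b))), cons(a, b))   [R3 at 1.2.2.1]
2. cons(k(cons(pair(pair(a, b), a), pair(b, cons(a, b))), cons(pair(a, a), pair(a, b))), cons(a, b))  →  cons(cons(a, b), cons(a, b))   [R3 at 1]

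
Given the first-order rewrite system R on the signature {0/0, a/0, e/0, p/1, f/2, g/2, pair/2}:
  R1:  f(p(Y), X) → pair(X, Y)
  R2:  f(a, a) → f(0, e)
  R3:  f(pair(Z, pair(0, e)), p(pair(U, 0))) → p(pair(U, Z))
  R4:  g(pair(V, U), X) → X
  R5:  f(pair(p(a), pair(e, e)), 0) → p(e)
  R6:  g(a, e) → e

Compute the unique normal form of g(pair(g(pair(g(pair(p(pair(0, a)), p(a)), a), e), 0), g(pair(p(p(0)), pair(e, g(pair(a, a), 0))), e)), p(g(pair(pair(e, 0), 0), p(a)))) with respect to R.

p(p(a))

1. g(pair(g(pair(g(pair(p(pair(0, a)), p(a)), a), e), 0), g(pair(p(p(0)), pair(e, g(pair(a, a), 0))), e)), p(g(pair(pair(e, 0), 0), p(a))))  →  p(g(pair(pair(e, 0), 0), p(a)))   [R4 at ε]
2. p(g(pair(pair(e, 0), 0), p(a)))  →  p(p(a))   [R4 at 1]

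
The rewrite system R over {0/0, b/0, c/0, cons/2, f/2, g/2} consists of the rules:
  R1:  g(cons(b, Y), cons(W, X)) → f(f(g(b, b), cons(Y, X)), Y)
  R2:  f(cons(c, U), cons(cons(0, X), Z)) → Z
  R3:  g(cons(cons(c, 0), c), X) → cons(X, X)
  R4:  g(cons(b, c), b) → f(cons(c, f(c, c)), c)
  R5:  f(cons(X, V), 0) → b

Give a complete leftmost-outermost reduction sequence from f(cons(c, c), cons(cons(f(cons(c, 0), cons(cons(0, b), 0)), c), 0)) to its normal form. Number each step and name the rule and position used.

0

1. f(cons(c, c), cons(cons(f(cons(c, 0), cons(cons(0, b), 0)), c), 0))  →  f(cons(c, c), cons(cons(0, c), 0))   [R2 at 2.1.1]
2. f(cons(c, c), cons(cons(0, c), 0))  →  0   [R2 at ε]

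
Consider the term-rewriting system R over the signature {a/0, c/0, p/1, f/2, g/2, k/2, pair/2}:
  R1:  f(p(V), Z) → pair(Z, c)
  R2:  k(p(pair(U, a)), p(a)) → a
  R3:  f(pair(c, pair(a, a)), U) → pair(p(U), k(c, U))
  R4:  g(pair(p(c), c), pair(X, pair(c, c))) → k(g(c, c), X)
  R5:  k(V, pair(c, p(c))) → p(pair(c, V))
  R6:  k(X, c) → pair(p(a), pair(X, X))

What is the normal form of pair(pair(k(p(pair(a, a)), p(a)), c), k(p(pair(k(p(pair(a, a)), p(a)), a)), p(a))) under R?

1. pair(pair(k(p(pair(a, a)), p(a)), c), k(p(pair(k(p(pair(a, a)), p(a)), a)), p(a)))  →  pair(pair(a, c), k(p(pair(k(p(pair(a, a)), p(a)), a)), p(a)))   [R2 at 1.1]
2. pair(pair(a, c), k(p(pair(k(p(pair(a, a)), p(a)), a)), p(a)))  →  pair(pair(a, c), a)   [R2 at 2]

pair(pair(a, c), a)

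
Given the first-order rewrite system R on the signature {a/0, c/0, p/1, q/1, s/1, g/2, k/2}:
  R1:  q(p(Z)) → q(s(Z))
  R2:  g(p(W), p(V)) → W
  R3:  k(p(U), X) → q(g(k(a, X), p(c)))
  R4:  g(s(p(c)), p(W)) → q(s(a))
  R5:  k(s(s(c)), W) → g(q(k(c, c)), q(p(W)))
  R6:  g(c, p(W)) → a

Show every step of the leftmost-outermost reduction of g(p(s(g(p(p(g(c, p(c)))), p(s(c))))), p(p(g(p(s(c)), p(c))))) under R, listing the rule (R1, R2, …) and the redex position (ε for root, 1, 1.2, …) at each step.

s(p(a))

1. g(p(s(g(p(p(g(c, p(c)))), p(s(c))))), p(p(g(p(s(c)), p(c)))))  →  s(g(p(p(g(c, p(c)))), p(s(c))))   [R2 at ε]
2. s(g(p(p(g(c, p(c)))), p(s(c))))  →  s(p(g(c, p(c))))   [R2 at 1]
3. s(p(g(c, p(c))))  →  s(p(a))   [R6 at 1.1]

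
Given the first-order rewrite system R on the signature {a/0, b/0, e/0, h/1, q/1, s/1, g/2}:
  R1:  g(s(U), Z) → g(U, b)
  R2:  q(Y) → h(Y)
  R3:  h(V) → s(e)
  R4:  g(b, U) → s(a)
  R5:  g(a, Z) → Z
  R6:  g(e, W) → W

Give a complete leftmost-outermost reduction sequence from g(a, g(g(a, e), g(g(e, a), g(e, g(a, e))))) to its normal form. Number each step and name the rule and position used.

1. g(a, g(g(a, e), g(g(e, a), g(e, g(a, e)))))  →  g(g(a, e), g(g(e, a), g(e, g(a, e))))   [R5 at ε]
2. g(g(a, e), g(g(e, a), g(e, g(a, e))))  →  g(e, g(g(e, a), g(e, g(a, e))))   [R5 at 1]
3. g(e, g(g(e, a), g(e, g(a, e))))  →  g(g(e, a), g(e, g(a, e)))   [R6 at ε]
4. g(g(e, a), g(e, g(a, e)))  →  g(a, g(e, g(a, e)))   [R6 at 1]
5. g(a, g(e, g(a, e)))  →  g(e, g(a, e))   [R5 at ε]
6. g(e, g(a, e))  →  g(a, e)   [R6 at ε]
7. g(a, e)  →  e   [R5 at ε]

e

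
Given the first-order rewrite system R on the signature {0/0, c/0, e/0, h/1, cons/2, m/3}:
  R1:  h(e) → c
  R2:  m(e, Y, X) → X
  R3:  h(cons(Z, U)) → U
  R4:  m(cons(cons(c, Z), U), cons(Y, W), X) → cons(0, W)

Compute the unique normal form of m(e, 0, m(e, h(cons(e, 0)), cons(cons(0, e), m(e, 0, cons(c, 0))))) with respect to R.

1. m(e, 0, m(e, h(cons(e, 0)), cons(cons(0, e), m(e, 0, cons(c, 0)))))  →  m(e, h(cons(e, 0)), cons(cons(0, e), m(e, 0, cons(c, 0))))   [R2 at ε]
2. m(e, h(cons(e, 0)), cons(cons(0, e), m(e, 0, cons(c, 0))))  →  cons(cons(0, e), m(e, 0, cons(c, 0)))   [R2 at ε]
3. cons(cons(0, e), m(e, 0, cons(c, 0)))  →  cons(cons(0, e), cons(c, 0))   [R2 at 2]

cons(cons(0, e), cons(c, 0))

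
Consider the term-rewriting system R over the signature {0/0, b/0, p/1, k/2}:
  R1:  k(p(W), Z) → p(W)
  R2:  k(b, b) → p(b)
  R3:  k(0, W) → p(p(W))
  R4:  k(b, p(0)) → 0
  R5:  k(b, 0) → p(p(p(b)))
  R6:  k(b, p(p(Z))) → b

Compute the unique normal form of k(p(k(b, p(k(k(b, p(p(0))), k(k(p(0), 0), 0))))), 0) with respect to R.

1. k(p(k(b, p(k(k(b, p(p(0))), k(k(p(0), 0), 0))))), 0)  →  p(k(b, p(k(k(b, p(p(0))), k(k(p(0), 0), 0)))))   [R1 at ε]
2. p(k(b, p(k(k(b, p(p(0))), k(k(p(0), 0), 0)))))  →  p(k(b, p(k(b, k(k(p(0), 0), 0)))))   [R6 at 1.2.1.1]
3. p(k(b, p(k(b, k(k(p(0), 0), 0)))))  →  p(k(b, p(k(b, k(p(0), 0)))))   [R1 at 1.2.1.2.1]
4. p(k(b, p(k(b, k(p(0), 0)))))  →  p(k(b, p(k(b, p(0)))))   [R1 at 1.2.1.2]
5. p(k(b, p(k(b, p(0)))))  →  p(k(b, p(0)))   [R4 at 1.2.1]
6. p(k(b, p(0)))  →  p(0)   [R4 at 1]

p(0)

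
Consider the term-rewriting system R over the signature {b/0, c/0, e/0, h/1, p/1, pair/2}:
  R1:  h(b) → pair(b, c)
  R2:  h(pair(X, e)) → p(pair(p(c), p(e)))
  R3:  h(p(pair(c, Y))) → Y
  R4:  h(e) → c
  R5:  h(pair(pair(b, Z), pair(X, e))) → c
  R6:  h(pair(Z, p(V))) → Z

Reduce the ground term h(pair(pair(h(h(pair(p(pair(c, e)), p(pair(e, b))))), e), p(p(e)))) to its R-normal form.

1. h(pair(pair(h(h(pair(p(pair(c, e)), p(pair(e, b))))), e), p(p(e))))  →  pair(h(h(pair(p(pair(c, e)), p(pair(e, b))))), e)   [R6 at ε]
2. pair(h(h(pair(p(pair(c, e)), p(pair(e, b))))), e)  →  pair(h(p(pair(c, e))), e)   [R6 at 1.1]
3. pair(h(p(pair(c, e))), e)  →  pair(e, e)   [R3 at 1]

pair(e, e)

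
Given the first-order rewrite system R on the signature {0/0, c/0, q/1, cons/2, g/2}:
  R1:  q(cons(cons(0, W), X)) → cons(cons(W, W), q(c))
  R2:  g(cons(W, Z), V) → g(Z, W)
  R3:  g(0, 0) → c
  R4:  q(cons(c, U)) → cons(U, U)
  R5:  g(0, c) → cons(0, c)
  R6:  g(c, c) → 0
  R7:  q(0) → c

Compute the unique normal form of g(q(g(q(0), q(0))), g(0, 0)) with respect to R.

1. g(q(g(q(0), q(0))), g(0, 0))  →  g(q(g(c, q(0))), g(0, 0))   [R7 at 1.1.1]
2. g(q(g(c, q(0))), g(0, 0))  →  g(q(g(c, c)), g(0, 0))   [R7 at 1.1.2]
3. g(q(g(c, c)), g(0, 0))  →  g(q(0), g(0, 0))   [R6 at 1.1]
4. g(q(0), g(0, 0))  →  g(c, g(0, 0))   [R7 at 1]
5. g(c, g(0, 0))  →  g(c, c)   [R3 at 2]
6. g(c, c)  →  0   [R6 at ε]

0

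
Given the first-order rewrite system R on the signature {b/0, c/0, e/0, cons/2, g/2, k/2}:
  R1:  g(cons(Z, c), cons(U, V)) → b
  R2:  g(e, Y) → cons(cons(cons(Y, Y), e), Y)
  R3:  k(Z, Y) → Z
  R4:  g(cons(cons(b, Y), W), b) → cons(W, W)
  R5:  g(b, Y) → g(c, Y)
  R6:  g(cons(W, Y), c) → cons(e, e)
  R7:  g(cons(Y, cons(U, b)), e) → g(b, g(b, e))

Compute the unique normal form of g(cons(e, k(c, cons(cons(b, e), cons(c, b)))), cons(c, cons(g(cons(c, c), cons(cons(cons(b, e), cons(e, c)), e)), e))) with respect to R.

b

1. g(cons(e, k(c, cons(cons(b, e), cons(c, b)))), cons(c, cons(g(cons(c, c), cons(cons(cons(b, e), cons(e, c)), e)), e)))  →  g(cons(e, c), cons(c, cons(g(cons(c, c), cons(cons(cons(b, e), cons(e, c)), e)), e)))   [R3 at 1.2]
2. g(cons(e, c), cons(c, cons(g(cons(c, c), cons(cons(cons(b, e), cons(e, c)), e)), e)))  →  b   [R1 at ε]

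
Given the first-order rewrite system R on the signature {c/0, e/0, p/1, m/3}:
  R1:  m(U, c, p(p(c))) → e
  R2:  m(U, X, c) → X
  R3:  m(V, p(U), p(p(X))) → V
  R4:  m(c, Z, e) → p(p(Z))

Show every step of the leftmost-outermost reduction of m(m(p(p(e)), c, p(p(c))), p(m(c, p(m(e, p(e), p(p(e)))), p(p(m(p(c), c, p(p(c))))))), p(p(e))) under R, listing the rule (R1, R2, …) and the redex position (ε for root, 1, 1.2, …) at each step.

e

1. m(m(p(p(e)), c, p(p(c))), p(m(c, p(m(e, p(e), p(p(e)))), p(p(m(p(c), c, p(p(c))))))), p(p(e)))  →  m(p(p(e)), c, p(p(c)))   [R3 at ε]
2. m(p(p(e)), c, p(p(c)))  →  e   [R1 at ε]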